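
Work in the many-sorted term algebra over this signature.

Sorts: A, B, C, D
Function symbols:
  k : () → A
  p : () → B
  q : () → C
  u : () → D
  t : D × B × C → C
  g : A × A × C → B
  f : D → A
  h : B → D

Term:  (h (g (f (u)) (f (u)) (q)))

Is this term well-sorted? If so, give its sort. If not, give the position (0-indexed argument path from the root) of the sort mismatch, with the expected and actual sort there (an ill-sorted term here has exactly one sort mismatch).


      (u) : D
    (f (u)) : A
      (u) : D
    (f (u)) : A
    (q) : C
  (g (f (u)) (f (u)) (q)) : B
(h (g (f (u)) (f (u)) (q))) : D

well-sorted; sort = D


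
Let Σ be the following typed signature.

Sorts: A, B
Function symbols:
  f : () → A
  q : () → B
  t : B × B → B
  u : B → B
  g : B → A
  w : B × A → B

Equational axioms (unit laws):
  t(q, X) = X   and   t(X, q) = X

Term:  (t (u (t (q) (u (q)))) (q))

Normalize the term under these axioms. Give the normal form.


normal form = (u (u (q)))

1. (t (u (t (q) (u (q)))) (q))  →  (u (t (q) (u (q))))
2. (u (t (q) (u (q))))  →  (u (u (q)))


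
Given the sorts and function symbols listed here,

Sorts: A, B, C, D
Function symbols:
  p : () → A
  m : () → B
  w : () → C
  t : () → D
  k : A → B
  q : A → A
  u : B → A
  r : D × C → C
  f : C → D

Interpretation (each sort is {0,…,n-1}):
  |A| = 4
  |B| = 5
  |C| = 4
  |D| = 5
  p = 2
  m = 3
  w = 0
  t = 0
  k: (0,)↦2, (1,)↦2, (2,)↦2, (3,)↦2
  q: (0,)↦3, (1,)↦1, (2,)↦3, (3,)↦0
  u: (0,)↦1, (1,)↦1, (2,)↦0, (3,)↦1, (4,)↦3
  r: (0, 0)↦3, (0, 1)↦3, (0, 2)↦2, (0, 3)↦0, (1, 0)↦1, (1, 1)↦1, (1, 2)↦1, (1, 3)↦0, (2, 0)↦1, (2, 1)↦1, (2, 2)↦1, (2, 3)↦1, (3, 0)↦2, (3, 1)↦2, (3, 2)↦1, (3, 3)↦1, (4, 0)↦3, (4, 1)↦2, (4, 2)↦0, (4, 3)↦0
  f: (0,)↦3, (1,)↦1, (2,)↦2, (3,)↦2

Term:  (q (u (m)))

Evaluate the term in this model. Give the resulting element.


  m = 3
  (u (m)) = u(3,) = 1
  (q (u (m))) = q(1,) = 1

value = 1


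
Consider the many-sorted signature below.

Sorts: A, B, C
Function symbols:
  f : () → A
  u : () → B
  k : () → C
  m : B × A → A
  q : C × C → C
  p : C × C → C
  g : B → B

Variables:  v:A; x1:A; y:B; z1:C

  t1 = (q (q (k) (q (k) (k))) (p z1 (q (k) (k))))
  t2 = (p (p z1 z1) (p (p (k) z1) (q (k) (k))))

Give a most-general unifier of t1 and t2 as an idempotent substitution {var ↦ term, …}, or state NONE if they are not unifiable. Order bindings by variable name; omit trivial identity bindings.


NONE (not unifiable)

head clash or occurs-check failure — not unifiable


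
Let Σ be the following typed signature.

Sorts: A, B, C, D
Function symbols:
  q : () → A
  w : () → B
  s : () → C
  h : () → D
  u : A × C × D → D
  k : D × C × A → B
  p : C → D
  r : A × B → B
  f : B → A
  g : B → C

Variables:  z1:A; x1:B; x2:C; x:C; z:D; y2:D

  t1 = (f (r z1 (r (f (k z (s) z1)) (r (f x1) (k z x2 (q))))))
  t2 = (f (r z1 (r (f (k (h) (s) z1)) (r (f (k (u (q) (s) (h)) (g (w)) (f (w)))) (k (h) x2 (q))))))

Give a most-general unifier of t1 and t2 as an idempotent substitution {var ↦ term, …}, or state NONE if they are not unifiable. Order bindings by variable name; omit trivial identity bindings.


{x1 ↦ (k (u (q) (s) (h)) (g (w)) (f (w))), z ↦ (h)}


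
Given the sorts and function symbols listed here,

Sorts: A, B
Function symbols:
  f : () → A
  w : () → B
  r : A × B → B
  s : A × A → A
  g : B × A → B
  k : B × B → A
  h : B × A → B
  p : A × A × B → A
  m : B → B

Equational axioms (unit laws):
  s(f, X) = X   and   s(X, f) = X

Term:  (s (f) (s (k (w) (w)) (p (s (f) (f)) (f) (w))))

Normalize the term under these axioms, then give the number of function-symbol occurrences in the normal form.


size = 8

1. (s (f) (s (k (w) (w)) (p (s (f) (f)) (f) (w))))  →  (s (k (w) (w)) (p (s (f) (f)) (f) (w)))
2. (s (k (w) (w)) (p (s (f) (f)) (f) (w)))  →  (s (k (w) (w)) (p (f) (f) (w)))
normal form: (s (k (w) (w)) (p (f) (f) (w)))


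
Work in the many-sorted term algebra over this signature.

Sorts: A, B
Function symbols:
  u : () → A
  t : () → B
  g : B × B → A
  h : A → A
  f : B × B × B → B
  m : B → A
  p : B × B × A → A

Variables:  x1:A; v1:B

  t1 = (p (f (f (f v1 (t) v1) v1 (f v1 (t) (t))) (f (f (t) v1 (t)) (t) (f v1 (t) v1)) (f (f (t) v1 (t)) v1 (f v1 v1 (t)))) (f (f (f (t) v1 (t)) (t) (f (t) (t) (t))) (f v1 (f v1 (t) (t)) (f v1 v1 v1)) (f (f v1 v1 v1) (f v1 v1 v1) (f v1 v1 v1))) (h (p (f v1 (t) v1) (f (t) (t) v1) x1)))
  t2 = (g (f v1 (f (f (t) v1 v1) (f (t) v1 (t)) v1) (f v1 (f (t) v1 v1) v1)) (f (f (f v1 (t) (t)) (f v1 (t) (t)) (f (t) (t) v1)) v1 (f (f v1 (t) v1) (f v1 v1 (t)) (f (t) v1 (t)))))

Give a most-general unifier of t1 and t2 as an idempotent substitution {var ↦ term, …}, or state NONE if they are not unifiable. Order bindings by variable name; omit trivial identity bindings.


NONE (not unifiable)

head clash or occurs-check failure — not unifiable


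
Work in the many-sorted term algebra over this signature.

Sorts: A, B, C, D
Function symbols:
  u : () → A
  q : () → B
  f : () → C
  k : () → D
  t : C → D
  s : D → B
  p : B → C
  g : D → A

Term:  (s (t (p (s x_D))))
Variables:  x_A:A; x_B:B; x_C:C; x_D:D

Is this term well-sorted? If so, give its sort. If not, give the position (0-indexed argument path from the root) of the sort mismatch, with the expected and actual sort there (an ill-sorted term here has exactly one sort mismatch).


        x_D : D
      (s x_D) : B
    (p (s x_D)) : C
  (t (p (s x_D))) : D
(s (t (p (s x_D)))) : B

well-sorted; sort = B


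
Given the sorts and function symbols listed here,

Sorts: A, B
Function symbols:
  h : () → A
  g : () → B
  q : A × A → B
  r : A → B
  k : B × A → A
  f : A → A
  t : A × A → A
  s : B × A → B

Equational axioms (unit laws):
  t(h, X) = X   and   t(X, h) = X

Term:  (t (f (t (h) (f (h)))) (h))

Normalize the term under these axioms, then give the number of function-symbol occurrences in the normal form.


size = 3

1. (t (f (t (h) (f (h)))) (h))  →  (f (t (h) (f (h))))
2. (f (t (h) (f (h))))  →  (f (f (h)))
normal form: (f (f (h)))


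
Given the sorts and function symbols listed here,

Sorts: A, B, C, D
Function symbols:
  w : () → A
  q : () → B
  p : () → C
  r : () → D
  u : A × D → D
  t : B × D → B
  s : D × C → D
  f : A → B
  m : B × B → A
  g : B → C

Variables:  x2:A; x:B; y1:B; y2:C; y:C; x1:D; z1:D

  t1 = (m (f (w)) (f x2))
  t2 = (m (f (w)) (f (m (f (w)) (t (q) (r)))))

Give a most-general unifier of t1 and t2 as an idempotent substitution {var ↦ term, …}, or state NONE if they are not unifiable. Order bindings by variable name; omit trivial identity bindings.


{x2 ↦ (m (f (w)) (t (q) (r)))}


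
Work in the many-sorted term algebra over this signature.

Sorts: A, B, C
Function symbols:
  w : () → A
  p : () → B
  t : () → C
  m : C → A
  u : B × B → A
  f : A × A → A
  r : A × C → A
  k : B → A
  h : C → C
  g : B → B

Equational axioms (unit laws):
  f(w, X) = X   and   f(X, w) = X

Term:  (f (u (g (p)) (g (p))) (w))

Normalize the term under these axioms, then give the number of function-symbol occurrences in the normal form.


1. (f (u (g (p)) (g (p))) (w))  →  (u (g (p)) (g (p)))
normal form: (u (g (p)) (g (p)))

size = 5


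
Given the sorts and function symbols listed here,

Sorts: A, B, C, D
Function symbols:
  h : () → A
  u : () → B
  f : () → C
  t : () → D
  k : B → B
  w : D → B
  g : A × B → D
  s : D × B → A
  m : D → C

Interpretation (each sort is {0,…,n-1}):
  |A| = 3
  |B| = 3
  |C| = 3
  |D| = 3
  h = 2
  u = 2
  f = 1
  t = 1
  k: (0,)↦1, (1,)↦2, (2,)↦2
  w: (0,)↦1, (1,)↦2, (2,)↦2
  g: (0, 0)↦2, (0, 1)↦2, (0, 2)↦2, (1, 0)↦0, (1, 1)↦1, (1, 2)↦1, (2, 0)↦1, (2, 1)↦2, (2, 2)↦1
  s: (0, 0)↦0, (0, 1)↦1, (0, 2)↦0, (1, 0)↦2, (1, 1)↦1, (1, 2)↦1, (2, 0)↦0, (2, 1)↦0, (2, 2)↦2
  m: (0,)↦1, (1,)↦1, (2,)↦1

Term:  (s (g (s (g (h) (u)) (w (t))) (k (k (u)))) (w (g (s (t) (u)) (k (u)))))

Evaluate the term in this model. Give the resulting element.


  h = 2
  u = 2
  (g (h) (u)) = g(2, 2) = 1
  t = 1
  (w (t)) = w(1,) = 2
  (s (g (h) (u)) (w (t))) = s(1, 2) = 1
  u = 2
  (k (u)) = k(2,) = 2
  (k (k (u))) = k(2,) = 2
  (g (s (g (h) (u)) (w (t))) (k (k (u)))) = g(1, 2) = 1
  t = 1
  u = 2
  (s (t) (u)) = s(1, 2) = 1
  u = 2
  (k (u)) = k(2,) = 2
  (g (s (t) (u)) (k (u))) = g(1, 2) = 1
  (w (g (s (t) (u)) (k (u)))) = w(1,) = 2
  (s (g (s (g (h) (u)) (w (t))) (k (k (u)))) (w (g (s (t) (u)) (k (u))))) = s(1, 2) = 1

value = 1


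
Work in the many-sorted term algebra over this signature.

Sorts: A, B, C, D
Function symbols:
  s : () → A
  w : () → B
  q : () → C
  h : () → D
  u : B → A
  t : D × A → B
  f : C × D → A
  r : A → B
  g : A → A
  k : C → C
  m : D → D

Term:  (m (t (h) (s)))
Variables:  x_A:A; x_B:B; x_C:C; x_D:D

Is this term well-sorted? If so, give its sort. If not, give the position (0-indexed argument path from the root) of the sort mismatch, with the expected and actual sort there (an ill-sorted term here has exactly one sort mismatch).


    (h) : D
    (s) : A
  (t (h) (s)) : B
(m (t (h) (s))) : ✗ arg 0 at [0] has sort B, expected D

ill-sorted at position [0]: expected D, got B


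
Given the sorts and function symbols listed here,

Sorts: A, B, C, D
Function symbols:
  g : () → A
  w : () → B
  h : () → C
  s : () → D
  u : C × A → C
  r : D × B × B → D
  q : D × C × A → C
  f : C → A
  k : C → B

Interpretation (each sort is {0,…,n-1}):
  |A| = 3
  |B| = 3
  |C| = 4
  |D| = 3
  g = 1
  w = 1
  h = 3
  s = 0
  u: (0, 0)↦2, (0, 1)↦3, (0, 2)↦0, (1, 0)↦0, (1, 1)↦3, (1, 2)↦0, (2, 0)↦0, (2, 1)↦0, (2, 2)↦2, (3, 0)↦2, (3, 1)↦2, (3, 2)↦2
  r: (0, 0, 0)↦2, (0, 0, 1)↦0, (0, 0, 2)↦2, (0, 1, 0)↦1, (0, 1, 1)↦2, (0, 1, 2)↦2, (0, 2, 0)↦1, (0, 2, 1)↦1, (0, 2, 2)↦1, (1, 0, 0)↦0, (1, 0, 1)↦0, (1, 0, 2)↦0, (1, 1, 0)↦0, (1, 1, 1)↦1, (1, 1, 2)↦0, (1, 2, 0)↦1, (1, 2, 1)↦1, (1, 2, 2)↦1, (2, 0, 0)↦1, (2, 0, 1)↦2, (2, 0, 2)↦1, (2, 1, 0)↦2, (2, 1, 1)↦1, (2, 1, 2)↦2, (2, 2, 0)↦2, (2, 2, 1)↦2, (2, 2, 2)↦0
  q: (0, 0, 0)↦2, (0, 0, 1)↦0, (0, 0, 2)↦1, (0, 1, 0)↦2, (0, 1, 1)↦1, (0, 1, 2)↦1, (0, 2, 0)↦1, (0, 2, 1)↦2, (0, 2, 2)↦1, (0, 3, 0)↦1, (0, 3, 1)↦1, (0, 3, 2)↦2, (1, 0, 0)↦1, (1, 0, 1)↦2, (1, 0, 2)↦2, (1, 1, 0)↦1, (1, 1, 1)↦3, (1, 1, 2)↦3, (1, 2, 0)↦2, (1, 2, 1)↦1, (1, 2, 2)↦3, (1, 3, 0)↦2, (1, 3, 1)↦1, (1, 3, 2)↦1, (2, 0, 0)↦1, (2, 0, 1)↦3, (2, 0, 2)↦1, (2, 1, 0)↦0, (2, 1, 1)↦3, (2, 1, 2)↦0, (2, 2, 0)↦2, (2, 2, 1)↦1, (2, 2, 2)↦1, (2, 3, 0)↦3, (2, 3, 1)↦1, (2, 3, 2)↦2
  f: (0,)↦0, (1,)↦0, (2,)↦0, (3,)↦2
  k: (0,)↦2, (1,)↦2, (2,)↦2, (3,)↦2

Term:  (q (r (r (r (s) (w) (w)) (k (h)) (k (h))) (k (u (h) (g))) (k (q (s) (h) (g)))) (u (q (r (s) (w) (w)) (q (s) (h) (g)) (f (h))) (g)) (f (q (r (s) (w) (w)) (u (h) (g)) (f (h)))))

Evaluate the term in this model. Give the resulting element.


value = 2

  s = 0
  w = 1
  w = 1
  (r (s) (w) (w)) = r(0, 1, 1) = 2
  h = 3
  (k (h)) = k(3,) = 2
  h = 3
  (k (h)) = k(3,) = 2
  (r (r (s) (w) (w)) (k (h)) (k (h))) = r(2, 2, 2) = 0
  h = 3
  g = 1
  (u (h) (g)) = u(3, 1) = 2
  (k (u (h) (g))) = k(2,) = 2
  s = 0
  h = 3
  g = 1
  (q (s) (h) (g)) = q(0, 3, 1) = 1
  (k (q (s) (h) (g))) = k(1,) = 2
  (r (r (r (s) (w) (w)) (k (h)) (k (h))) (k (u (h) (g))) (k (q (s) (h) (g)))) = r(0, 2, 2) = 1
  s = 0
  w = 1
  w = 1
  (r (s) (w) (w)) = r(0, 1, 1) = 2
  s = 0
  h = 3
  g = 1
  (q (s) (h) (g)) = q(0, 3, 1) = 1
  h = 3
  (f (h)) = f(3,) = 2
  (q (r (s) (w) (w)) (q (s) (h) (g)) (f (h))) = q(2, 1, 2) = 0
  g = 1
  (u (q (r (s) (w) (w)) (q (s) (h) (g)) (f (h))) (g)) = u(0, 1) = 3
  s = 0
  w = 1
  w = 1
  (r (s) (w) (w)) = r(0, 1, 1) = 2
  h = 3
  g = 1
  (u (h) (g)) = u(3, 1) = 2
  h = 3
  (f (h)) = f(3,) = 2
  (q (r (s) (w) (w)) (u (h) (g)) (f (h))) = q(2, 2, 2) = 1
  (f (q (r (s) (w) (w)) (u (h) (g)) (f (h)))) = f(1,) = 0
  (q (r (r (r (s) (w) (w)) (k (h)) (k (h))) (k (u (h) (g))) (k (q (s) (h) (g)))) (u (q (r (s) (w) (w)) (q (s) (h) (g)) (f (h))) (g)) (f (q (r (s) (w) (w)) (u (h) (g)) (f (h))))) = q(1, 3, 0) = 2


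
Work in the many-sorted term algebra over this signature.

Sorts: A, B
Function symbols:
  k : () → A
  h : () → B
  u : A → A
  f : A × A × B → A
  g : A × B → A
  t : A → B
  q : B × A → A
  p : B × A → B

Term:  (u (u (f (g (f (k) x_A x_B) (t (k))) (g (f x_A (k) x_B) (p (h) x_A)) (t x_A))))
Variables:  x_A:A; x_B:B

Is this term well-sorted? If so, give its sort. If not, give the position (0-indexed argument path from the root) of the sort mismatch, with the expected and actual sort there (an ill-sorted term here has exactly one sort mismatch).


well-sorted; sort = A

          (k) : A
          x_A : A
          x_B : B
        (f (k) x_A x_B) : A
          (k) : A
        (t (k)) : B
      (g (f (k) x_A x_B) (t (k))) : A
          x_A : A
          (k) : A
          x_B : B
        (f x_A (k) x_B) : A
          (h) : B
          x_A : A
        (p (h) x_A) : B
      (g (f x_A (k) x_B) (p (h) x_A)) : A
        x_A : A
      (t x_A) : B
    (f (g (f (k) x_A x_B) (t (k))) (g (f x_A (k) x_B) (p (h) x_A)) (t x_A)) : A
  (u (f (g (f (k) x_A x_B) (t (k))) (g (f x_A (k) x_B) (p (h) x_A)) (t x_A))) : A
(u (u (f (g (f (k) x_A x_B) (t (k))) (g (f x_A (k) x_B) (p (h) x_A)) (t x_A)))) : A


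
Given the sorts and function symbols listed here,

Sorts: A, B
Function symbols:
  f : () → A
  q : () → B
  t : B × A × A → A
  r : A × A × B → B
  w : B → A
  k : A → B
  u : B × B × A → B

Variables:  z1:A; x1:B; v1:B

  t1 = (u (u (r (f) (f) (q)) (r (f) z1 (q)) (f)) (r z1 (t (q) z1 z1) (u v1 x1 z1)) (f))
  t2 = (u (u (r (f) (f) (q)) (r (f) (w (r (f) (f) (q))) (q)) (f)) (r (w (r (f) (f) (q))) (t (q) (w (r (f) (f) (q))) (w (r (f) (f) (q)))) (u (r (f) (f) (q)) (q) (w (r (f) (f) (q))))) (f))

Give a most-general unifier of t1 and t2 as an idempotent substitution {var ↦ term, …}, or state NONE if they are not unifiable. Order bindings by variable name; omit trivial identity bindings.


{v1 ↦ (r (f) (f) (q)), x1 ↦ (q), z1 ↦ (w (r (f) (f) (q)))}


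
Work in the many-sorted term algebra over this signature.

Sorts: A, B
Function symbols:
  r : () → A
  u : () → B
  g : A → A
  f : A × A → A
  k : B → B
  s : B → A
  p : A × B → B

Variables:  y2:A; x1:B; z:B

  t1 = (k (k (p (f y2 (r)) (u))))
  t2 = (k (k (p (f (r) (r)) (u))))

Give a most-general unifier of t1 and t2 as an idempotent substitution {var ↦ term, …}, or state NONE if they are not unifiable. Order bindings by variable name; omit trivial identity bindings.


{y2 ↦ (r)}


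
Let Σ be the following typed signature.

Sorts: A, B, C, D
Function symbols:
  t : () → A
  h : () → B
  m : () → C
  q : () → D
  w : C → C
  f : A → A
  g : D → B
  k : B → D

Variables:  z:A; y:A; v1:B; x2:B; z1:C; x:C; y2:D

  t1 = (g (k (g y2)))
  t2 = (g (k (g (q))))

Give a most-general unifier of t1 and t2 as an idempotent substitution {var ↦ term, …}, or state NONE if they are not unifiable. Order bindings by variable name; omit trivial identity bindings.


{y2 ↦ (q)}


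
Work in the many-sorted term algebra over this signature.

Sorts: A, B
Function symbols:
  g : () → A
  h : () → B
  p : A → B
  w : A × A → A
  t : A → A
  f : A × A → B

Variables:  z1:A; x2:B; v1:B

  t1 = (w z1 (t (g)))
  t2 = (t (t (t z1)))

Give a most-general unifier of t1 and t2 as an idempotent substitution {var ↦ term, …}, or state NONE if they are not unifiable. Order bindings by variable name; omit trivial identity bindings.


NONE (not unifiable)

head clash or occurs-check failure — not unifiable


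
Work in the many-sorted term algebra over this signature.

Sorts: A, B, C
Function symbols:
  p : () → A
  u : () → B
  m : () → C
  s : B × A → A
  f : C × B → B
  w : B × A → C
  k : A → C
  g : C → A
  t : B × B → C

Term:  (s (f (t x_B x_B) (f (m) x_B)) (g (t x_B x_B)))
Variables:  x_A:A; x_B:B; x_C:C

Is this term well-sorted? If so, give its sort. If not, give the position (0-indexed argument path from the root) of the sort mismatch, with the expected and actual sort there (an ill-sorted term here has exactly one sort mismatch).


well-sorted; sort = A

      x_B : B
      x_B : B
    (t x_B x_B) : C
      (m) : C
      x_B : B
    (f (m) x_B) : B
  (f (t x_B x_B) (f (m) x_B)) : B
      x_B : B
      x_B : B
    (t x_B x_B) : C
  (g (t x_B x_B)) : A
(s (f (t x_B x_B) (f (m) x_B)) (g (t x_B x_B))) : A


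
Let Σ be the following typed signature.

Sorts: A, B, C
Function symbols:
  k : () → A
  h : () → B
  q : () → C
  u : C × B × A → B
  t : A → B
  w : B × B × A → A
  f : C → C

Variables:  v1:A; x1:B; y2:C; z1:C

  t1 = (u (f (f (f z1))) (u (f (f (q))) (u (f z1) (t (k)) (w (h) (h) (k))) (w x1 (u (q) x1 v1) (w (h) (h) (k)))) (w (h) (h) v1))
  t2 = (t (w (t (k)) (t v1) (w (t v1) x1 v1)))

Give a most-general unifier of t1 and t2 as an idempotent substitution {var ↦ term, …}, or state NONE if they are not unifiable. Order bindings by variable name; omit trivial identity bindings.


NONE (not unifiable)

head clash or occurs-check failure — not unifiable


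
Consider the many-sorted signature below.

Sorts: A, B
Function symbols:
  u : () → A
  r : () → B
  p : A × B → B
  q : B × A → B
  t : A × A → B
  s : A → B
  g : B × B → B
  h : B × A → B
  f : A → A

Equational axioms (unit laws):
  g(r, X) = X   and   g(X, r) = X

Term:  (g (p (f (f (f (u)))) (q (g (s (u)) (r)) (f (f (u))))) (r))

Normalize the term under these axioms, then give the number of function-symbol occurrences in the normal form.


1. (g (p (f (f (f (u)))) (q (g (s (u)) (r)) (f (f (u))))) (r))  →  (p (f (f (f (u)))) (q (g (s (u)) (r)) (f (f (u)))))
2. (p (f (f (f (u)))) (q (g (s (u)) (r)) (f (f (u)))))  →  (p (f (f (f (u)))) (q (s (u)) (f (f (u)))))
normal form: (p (f (f (f (u)))) (q (s (u)) (f (f (u)))))

size = 11


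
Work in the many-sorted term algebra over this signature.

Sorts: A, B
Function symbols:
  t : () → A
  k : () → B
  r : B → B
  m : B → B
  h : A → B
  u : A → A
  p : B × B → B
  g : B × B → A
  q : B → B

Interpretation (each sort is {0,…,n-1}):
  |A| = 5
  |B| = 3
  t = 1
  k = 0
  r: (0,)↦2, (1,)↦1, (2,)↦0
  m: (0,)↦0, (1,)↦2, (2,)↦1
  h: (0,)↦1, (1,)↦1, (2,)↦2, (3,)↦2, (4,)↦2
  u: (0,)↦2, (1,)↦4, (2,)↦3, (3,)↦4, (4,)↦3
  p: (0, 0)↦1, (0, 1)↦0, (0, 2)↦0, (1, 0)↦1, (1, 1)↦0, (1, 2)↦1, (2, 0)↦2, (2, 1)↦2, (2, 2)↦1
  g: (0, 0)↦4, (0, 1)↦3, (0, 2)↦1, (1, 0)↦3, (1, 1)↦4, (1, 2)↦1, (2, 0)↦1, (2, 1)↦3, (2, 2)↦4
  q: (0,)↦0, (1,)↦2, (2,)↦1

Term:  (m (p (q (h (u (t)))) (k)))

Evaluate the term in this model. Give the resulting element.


value = 2

  t = 1
  (u (t)) = u(1,) = 4
  (h (u (t))) = h(4,) = 2
  (q (h (u (t)))) = q(2,) = 1
  k = 0
  (p (q (h (u (t)))) (k)) = p(1, 0) = 1
  (m (p (q (h (u (t)))) (k))) = m(1,) = 2


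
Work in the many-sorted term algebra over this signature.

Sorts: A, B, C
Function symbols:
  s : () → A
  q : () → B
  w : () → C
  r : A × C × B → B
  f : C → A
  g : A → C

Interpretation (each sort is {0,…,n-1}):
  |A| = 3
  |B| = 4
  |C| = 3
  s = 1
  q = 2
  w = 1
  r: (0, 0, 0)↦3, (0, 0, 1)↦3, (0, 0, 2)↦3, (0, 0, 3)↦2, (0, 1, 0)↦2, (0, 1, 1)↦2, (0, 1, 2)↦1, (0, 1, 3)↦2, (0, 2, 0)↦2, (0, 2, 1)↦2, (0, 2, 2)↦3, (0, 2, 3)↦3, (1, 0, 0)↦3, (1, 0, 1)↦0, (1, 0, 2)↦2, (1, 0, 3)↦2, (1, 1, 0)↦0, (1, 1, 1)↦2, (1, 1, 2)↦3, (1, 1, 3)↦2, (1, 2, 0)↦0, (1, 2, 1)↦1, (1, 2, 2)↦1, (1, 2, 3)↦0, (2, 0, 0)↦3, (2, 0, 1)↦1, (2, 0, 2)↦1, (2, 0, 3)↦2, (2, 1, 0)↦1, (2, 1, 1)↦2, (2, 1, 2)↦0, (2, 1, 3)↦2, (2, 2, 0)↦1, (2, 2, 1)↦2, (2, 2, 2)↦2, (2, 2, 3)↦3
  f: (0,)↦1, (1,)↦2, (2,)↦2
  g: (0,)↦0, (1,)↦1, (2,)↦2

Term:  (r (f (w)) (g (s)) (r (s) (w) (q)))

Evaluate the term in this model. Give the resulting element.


value = 2

  w = 1
  (f (w)) = f(1,) = 2
  s = 1
  (g (s)) = g(1,) = 1
  s = 1
  w = 1
  q = 2
  (r (s) (w) (q)) = r(1, 1, 2) = 3
  (r (f (w)) (g (s)) (r (s) (w) (q))) = r(2, 1, 3) = 2


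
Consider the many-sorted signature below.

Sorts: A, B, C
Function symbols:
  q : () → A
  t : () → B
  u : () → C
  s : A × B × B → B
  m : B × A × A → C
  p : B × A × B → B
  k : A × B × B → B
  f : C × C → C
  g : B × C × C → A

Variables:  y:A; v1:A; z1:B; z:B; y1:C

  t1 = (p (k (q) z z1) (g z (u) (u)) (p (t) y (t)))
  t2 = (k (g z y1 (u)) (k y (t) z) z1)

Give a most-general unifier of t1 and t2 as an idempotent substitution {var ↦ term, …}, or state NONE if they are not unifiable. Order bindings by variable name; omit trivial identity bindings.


head clash or occurs-check failure — not unifiable

NONE (not unifiable)


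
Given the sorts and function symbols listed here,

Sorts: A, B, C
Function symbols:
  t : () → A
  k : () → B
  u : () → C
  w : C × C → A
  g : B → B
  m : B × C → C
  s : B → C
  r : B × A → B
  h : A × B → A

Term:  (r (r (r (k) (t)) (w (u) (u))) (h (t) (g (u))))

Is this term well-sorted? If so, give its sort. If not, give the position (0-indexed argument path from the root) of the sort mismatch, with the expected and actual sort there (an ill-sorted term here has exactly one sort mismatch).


      (k) : B
      (t) : A
    (r (k) (t)) : B
      (u) : C
      (u) : C
    (w (u) (u)) : A
  (r (r (k) (t)) (w (u) (u))) : B
    (t) : A
      (u) : C
    (g (u)) : ✗ arg 0 at [1, 1, 0] has sort C, expected B

ill-sorted at position [1, 1, 0]: expected B, got C


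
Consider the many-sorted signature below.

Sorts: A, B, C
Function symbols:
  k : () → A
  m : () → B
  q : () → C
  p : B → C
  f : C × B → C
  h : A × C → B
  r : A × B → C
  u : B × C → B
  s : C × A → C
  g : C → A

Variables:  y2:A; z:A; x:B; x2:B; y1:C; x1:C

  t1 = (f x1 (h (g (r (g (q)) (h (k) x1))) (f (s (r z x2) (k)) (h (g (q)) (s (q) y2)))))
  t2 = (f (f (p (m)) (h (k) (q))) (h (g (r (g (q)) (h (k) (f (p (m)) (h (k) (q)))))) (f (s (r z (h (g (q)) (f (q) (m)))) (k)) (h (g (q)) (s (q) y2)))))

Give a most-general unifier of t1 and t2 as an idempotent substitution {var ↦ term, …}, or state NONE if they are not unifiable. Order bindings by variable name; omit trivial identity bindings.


{x1 ↦ (f (p (m)) (h (k) (q))), x2 ↦ (h (g (q)) (f (q) (m)))}


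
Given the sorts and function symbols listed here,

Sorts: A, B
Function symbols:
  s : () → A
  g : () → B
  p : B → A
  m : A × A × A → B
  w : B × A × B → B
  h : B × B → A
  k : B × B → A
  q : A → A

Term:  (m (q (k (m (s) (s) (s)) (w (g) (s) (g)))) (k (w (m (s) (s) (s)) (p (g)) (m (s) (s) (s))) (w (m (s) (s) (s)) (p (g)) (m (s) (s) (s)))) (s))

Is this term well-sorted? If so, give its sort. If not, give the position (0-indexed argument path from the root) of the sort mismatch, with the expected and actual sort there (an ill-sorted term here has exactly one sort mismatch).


        (s) : A
        (s) : A
        (s) : A
      (m (s) (s) (s)) : B
        (g) : B
        (s) : A
        (g) : B
      (w (g) (s) (g)) : B
    (k (m (s) (s) (s)) (w (g) (s) (g))) : A
  (q (k (m (s) (s) (s)) (w (g) (s) (g)))) : A
        (s) : A
        (s) : A
        (s) : A
      (m (s) (s) (s)) : B
        (g) : B
      (p (g)) : A
        (s) : A
        (s) : A
        (s) : A
      (m (s) (s) (s)) : B
    (w (m (s) (s) (s)) (p (g)) (m (s) (s) (s))) : B
        (s) : A
        (s) : A
        (s) : A
      (m (s) (s) (s)) : B
        (g) : B
      (p (g)) : A
        (s) : A
        (s) : A
        (s) : A
      (m (s) (s) (s)) : B
    (w (m (s) (s) (s)) (p (g)) (m (s) (s) (s))) : B
  (k (w (m (s) (s) (s)) (p (g)) (m (s) (s) (s))) (w (m (s) (s) (s)) (p (g)) (m (s) (s) (s)))) : A
  (s) : A
(m (q (k (m (s) (s) (s)) (w (g) (s) (g)))) (k (w (m (s) (s) (s)) (p (g)) (m (s) (s) (s))) (w (m (s) (s) (s)) (p (g)) (m (s) (s) (s)))) (s)) : B

well-sorted; sort = B


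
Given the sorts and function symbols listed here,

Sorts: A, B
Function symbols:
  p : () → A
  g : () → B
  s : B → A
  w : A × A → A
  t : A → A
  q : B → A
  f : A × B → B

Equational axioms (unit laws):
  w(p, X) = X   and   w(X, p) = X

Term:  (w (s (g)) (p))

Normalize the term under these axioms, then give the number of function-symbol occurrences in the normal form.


1. (w (s (g)) (p))  →  (s (g))
normal form: (s (g))

size = 2


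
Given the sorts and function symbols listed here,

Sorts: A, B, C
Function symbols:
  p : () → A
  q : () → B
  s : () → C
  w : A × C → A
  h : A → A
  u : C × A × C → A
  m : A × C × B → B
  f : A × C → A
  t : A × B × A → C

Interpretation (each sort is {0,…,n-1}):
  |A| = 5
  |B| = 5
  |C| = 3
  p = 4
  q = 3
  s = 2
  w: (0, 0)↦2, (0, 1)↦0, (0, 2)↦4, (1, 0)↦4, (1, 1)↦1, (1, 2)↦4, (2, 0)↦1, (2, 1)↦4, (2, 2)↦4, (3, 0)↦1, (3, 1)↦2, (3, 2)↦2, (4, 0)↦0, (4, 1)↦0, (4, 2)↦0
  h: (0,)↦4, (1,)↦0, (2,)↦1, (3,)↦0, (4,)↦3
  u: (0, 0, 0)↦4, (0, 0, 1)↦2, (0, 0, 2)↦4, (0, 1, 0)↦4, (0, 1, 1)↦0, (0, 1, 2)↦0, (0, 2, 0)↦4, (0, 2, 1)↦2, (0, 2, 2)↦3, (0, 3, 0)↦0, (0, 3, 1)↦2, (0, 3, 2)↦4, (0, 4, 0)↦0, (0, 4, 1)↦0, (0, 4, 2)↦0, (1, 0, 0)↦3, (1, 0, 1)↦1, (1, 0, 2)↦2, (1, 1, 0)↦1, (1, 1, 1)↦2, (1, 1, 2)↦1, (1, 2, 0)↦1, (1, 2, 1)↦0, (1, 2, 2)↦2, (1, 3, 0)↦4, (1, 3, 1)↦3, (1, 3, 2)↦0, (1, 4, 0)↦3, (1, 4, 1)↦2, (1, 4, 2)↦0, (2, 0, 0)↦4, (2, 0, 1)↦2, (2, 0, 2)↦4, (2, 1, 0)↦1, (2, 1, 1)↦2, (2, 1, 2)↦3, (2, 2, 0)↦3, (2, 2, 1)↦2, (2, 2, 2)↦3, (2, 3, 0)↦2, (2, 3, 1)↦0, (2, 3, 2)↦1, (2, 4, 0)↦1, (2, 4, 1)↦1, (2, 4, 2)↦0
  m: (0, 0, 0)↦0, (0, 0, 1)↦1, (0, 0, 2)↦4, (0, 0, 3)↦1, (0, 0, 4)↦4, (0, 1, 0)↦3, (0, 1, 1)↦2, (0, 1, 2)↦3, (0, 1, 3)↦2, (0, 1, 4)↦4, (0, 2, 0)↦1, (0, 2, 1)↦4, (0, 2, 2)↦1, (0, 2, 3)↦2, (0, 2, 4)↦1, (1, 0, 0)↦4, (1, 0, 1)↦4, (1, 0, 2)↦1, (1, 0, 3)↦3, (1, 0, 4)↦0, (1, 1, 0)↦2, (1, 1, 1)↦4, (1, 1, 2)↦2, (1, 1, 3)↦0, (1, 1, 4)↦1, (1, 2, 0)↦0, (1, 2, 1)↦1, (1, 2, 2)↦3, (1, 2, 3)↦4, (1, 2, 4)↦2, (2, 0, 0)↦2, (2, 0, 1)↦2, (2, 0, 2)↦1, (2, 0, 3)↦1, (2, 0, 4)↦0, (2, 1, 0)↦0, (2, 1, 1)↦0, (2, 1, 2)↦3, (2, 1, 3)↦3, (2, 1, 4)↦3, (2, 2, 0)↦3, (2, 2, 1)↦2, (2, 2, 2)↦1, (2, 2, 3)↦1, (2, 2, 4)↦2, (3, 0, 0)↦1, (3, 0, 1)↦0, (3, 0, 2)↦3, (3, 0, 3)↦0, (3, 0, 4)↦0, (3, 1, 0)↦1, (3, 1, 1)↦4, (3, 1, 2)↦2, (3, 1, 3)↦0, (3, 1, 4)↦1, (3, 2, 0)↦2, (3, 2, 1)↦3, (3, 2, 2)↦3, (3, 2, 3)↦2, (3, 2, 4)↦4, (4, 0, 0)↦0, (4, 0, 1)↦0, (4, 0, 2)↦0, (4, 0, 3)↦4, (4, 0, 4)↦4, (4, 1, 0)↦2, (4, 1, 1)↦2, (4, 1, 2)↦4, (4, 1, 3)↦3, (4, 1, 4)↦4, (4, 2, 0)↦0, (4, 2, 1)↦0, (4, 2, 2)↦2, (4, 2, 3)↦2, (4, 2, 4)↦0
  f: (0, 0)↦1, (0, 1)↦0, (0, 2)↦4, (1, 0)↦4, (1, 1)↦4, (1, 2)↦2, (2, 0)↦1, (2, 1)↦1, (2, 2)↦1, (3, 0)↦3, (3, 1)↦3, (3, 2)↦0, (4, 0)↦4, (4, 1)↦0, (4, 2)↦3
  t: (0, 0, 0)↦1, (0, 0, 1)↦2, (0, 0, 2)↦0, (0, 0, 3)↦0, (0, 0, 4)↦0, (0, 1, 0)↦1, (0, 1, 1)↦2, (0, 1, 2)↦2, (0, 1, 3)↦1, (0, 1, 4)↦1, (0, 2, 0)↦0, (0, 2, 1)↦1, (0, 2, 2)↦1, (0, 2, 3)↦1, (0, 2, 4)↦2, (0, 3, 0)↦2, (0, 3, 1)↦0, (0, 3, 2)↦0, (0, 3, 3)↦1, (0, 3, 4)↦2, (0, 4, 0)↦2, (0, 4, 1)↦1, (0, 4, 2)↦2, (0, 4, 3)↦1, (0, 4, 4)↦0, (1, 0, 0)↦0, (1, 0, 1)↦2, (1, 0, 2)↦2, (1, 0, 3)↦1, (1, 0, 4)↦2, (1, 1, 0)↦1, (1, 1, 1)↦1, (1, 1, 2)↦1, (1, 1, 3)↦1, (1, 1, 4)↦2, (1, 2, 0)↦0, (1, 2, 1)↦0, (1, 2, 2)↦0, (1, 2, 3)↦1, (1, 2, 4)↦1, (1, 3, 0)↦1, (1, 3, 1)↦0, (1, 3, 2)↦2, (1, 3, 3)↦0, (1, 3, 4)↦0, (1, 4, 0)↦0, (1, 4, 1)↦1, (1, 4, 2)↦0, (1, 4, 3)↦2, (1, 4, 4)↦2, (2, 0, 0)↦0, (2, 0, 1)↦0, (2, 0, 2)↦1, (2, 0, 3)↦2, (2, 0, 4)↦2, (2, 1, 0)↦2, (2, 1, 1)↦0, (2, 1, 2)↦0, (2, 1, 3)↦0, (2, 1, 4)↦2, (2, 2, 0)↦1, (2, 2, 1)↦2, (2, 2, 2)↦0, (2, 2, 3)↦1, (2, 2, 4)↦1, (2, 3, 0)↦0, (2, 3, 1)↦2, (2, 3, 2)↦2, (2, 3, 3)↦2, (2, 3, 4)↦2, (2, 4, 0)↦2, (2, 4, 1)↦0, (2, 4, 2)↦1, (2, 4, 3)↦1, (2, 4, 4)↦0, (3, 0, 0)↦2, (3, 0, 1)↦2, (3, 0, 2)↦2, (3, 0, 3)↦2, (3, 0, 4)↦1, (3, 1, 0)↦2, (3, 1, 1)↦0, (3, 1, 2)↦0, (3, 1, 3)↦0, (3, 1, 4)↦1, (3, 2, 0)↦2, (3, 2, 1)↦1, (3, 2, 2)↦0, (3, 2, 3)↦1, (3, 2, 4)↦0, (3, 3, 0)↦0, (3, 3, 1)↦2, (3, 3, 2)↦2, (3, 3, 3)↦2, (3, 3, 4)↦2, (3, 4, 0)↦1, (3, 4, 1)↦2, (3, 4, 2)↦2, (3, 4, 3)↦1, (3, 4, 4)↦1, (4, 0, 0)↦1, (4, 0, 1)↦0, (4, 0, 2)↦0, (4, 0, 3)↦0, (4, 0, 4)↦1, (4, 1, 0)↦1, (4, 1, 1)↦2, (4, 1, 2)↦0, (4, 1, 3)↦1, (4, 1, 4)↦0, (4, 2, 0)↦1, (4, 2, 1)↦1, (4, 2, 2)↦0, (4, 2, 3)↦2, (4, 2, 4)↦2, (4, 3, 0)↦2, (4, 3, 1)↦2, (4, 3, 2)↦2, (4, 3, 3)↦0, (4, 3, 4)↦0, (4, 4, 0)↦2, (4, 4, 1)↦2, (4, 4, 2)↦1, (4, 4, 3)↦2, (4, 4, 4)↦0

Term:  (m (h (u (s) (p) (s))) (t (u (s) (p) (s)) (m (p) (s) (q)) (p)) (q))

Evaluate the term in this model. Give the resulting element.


value = 2

  s = 2
  p = 4
  s = 2
  (u (s) (p) (s)) = u(2, 4, 2) = 0
  (h (u (s) (p) (s))) = h(0,) = 4
  s = 2
  p = 4
  s = 2
  (u (s) (p) (s)) = u(2, 4, 2) = 0
  p = 4
  s = 2
  q = 3
  (m (p) (s) (q)) = m(4, 2, 3) = 2
  p = 4
  (t (u (s) (p) (s)) (m (p) (s) (q)) (p)) = t(0, 2, 4) = 2
  q = 3
  (m (h (u (s) (p) (s))) (t (u (s) (p) (s)) (m (p) (s) (q)) (p)) (q)) = m(4, 2, 3) = 2


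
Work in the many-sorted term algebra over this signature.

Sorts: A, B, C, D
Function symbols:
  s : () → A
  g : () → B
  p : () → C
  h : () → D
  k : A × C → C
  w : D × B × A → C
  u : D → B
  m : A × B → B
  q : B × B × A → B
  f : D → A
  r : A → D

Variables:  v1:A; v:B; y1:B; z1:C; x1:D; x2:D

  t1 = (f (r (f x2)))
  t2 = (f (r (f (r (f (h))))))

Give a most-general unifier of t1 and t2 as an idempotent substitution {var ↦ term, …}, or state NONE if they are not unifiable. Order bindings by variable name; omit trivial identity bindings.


{x2 ↦ (r (f (h)))}


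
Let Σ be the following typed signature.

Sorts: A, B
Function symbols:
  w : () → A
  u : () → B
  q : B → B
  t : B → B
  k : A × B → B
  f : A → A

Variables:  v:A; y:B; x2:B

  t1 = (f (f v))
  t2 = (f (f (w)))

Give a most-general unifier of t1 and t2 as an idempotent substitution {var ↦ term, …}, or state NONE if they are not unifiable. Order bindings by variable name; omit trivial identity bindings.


{v ↦ (w)}


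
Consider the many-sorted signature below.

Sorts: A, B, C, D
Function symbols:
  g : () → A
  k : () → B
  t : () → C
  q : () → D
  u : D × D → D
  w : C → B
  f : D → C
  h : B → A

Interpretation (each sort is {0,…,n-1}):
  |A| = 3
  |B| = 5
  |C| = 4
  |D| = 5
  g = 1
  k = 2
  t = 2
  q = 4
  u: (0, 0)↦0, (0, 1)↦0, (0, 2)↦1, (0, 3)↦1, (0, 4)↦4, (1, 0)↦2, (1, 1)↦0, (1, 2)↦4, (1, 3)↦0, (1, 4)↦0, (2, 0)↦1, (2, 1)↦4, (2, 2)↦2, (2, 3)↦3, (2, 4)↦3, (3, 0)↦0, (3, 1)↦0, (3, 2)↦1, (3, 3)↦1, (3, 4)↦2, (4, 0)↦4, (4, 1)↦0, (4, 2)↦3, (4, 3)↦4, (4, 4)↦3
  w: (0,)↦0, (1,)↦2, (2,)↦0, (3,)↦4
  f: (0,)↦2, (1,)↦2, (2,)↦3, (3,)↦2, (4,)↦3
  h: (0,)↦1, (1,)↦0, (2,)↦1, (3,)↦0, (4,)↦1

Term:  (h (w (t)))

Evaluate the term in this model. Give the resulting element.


value = 1

  t = 2
  (w (t)) = w(2,) = 0
  (h (w (t))) = h(0,) = 1


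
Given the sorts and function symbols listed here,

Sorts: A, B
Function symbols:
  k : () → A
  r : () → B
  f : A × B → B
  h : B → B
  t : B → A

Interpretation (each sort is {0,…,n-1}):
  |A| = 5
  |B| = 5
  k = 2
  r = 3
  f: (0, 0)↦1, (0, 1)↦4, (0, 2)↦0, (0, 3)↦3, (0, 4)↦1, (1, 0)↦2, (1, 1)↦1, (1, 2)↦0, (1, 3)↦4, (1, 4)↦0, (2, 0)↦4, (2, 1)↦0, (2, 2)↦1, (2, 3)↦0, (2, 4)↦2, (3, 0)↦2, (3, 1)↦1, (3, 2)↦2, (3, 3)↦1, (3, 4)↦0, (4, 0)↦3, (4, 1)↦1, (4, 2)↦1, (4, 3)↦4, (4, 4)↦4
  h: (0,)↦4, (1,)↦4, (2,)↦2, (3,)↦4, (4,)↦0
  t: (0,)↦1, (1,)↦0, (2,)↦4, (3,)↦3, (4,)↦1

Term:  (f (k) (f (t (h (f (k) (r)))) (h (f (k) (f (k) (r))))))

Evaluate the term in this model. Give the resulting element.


value = 1

  k = 2
  k = 2
  r = 3
  (f (k) (r)) = f(2, 3) = 0
  (h (f (k) (r))) = h(0,) = 4
  (t (h (f (k) (r)))) = t(4,) = 1
  k = 2
  k = 2
  r = 3
  (f (k) (r)) = f(2, 3) = 0
  (f (k) (f (k) (r))) = f(2, 0) = 4
  (h (f (k) (f (k) (r)))) = h(4,) = 0
  (f (t (h (f (k) (r)))) (h (f (k) (f (k) (r))))) = f(1, 0) = 2
  (f (k) (f (t (h (f (k) (r)))) (h (f (k) (f (k) (r)))))) = f(2, 2) = 1


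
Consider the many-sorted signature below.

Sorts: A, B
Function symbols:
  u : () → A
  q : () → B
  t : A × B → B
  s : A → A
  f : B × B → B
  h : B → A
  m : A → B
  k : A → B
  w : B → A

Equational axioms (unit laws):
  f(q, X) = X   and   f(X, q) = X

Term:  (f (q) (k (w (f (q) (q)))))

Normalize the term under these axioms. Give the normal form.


normal form = (k (w (q)))

1. (f (q) (k (w (f (q) (q)))))  →  (k (w (f (q) (q))))
2. (k (w (f (q) (q))))  →  (k (w (q)))


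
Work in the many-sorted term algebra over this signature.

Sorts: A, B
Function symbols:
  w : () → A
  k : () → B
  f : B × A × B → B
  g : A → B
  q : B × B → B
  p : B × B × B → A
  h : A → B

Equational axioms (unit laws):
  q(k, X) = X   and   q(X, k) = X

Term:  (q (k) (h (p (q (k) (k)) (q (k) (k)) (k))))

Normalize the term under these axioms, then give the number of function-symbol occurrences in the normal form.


size = 5

1. (q (k) (h (p (q (k) (k)) (q (k) (k)) (k))))  →  (h (p (q (k) (k)) (q (k) (k)) (k)))
2. (h (p (q (k) (k)) (q (k) (k)) (k)))  →  (h (p (k) (q (k) (k)) (k)))
3. (h (p (k) (q (k) (k)) (k)))  →  (h (p (k) (k) (k)))
normal form: (h (p (k) (k) (k)))


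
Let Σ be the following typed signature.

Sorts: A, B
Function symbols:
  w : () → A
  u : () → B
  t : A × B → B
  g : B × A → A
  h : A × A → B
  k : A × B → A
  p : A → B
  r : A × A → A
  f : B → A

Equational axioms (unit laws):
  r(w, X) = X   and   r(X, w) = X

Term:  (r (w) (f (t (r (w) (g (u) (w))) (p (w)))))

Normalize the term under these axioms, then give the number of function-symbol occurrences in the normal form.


1. (r (w) (f (t (r (w) (g (u) (w))) (p (w)))))  →  (f (t (r (w) (g (u) (w))) (p (w))))
2. (f (t (r (w) (g (u) (w))) (p (w))))  →  (f (t (g (u) (w)) (p (w))))
normal form: (f (t (g (u) (w)) (p (w))))

size = 7


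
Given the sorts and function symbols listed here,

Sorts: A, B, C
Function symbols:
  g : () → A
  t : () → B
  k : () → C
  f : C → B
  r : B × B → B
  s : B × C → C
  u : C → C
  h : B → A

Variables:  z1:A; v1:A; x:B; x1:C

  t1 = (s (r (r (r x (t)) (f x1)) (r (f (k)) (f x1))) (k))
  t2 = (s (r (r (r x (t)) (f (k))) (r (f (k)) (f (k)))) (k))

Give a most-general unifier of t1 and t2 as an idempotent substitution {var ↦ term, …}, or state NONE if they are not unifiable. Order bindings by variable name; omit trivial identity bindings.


{x1 ↦ (k)}


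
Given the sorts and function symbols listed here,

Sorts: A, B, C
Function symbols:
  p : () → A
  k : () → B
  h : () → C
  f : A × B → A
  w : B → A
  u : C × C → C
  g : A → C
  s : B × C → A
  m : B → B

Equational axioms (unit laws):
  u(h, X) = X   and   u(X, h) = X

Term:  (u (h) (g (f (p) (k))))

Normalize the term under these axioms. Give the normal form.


1. (u (h) (g (f (p) (k))))  →  (g (f (p) (k)))

normal form = (g (f (p) (k)))


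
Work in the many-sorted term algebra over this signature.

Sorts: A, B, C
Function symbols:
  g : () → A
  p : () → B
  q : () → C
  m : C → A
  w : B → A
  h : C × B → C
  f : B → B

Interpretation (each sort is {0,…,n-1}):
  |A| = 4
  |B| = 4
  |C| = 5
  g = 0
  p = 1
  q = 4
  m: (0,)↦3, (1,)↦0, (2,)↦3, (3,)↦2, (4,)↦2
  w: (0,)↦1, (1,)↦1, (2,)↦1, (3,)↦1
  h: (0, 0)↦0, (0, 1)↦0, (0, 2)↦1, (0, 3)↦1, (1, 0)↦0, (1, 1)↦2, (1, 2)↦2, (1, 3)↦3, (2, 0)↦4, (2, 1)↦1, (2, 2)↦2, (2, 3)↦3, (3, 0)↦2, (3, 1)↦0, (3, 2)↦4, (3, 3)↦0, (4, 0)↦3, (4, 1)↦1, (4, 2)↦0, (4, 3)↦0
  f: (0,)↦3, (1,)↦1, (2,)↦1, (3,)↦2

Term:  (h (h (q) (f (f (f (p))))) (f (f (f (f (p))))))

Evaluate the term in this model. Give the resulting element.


value = 2

  q = 4
  p = 1
  (f (p)) = f(1,) = 1
  (f (f (p))) = f(1,) = 1
  (f (f (f (p)))) = f(1,) = 1
  (h (q) (f (f (f (p))))) = h(4, 1) = 1
  p = 1
  (f (p)) = f(1,) = 1
  (f (f (p))) = f(1,) = 1
  (f (f (f (p)))) = f(1,) = 1
  (f (f (f (f (p))))) = f(1,) = 1
  (h (h (q) (f (f (f (p))))) (f (f (f (f (p)))))) = h(1, 1) = 2


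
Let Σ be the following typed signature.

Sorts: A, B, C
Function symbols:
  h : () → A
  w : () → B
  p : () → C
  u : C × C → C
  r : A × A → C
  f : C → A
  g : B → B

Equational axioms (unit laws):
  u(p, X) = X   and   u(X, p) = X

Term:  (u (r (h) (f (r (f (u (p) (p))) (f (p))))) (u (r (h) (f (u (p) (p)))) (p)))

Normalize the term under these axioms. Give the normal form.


normal form = (u (r (h) (f (r (f (p)) (f (p))))) (r (h) (f (p))))

1. (u (r (h) (f (r (f (u (p) (p))) (f (p))))) (u (r (h) (f (u (p) (p)))) (p)))  →  (u (r (h) (f (r (f (p)) (f (p))))) (u (r (h) (f (u (p) (p)))) (p)))
2. (u (r (h) (f (r (f (p)) (f (p))))) (u (r (h) (f (u (p) (p)))) (p)))  →  (u (r (h) (f (r (f (p)) (f (p))))) (r (h) (f (u (p) (p)))))
3. (u (r (h) (f (r (f (p)) (f (p))))) (r (h) (f (u (p) (p)))))  →  (u (r (h) (f (r (f (p)) (f (p))))) (r (h) (f (p))))


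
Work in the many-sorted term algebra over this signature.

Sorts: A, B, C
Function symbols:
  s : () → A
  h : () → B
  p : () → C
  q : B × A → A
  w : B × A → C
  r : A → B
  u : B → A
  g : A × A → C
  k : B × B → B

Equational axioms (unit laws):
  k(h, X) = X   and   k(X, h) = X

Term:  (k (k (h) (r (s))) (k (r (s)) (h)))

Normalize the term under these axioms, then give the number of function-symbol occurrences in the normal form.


1. (k (k (h) (r (s))) (k (r (s)) (h)))  →  (k (r (s)) (k (r (s)) (h)))
2. (k (r (s)) (k (r (s)) (h)))  →  (k (r (s)) (r (s)))
normal form: (k (r (s)) (r (s)))

size = 5


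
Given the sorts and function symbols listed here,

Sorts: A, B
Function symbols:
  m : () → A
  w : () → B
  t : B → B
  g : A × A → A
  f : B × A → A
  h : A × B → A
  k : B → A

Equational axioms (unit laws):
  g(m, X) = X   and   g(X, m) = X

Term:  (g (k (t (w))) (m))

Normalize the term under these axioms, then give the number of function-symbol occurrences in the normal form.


1. (g (k (t (w))) (m))  →  (k (t (w)))
normal form: (k (t (w)))

size = 3


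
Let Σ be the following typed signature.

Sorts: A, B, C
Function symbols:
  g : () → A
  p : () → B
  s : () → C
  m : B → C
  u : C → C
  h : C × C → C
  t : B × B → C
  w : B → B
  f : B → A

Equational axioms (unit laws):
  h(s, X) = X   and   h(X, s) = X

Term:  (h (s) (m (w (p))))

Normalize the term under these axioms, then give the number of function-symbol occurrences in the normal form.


size = 3

1. (h (s) (m (w (p))))  →  (m (w (p)))
normal form: (m (w (p)))


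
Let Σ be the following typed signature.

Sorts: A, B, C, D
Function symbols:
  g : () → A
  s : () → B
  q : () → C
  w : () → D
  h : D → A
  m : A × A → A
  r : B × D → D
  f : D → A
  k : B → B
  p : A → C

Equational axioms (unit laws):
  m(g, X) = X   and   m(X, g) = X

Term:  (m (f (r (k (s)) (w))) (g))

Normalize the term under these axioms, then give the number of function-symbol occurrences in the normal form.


size = 5

1. (m (f (r (k (s)) (w))) (g))  →  (f (r (k (s)) (w)))
normal form: (f (r (k (s)) (w)))


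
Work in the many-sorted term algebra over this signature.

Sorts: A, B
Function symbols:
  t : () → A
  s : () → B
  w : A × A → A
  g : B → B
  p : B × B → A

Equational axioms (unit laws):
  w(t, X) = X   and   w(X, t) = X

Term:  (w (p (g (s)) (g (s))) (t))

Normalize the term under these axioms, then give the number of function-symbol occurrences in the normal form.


1. (w (p (g (s)) (g (s))) (t))  →  (p (g (s)) (g (s)))
normal form: (p (g (s)) (g (s)))

size = 5
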